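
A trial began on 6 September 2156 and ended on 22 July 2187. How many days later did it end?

Day-of-year of September 6, 2156: 250.
Day-of-year of July 22, 2187: 203.
2156 has 366 days, so 366 − 250 = 116 days remain in 2156.
Full years 2157–2186: 23 common + 7 leap = 23×365 + 7×366 = 10957 days.
Total: 116 + 10957 + 203 = 11276 days.

11276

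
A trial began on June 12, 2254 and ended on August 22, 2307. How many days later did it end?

From June 12, 2254 to June 12, 2307: 53 years, of which 12 contain a Feb 29 — 41×365 + 12×366 = 19357 days.
(2300 is not a leap year (divisible by 100 but not 400).)
June 2307: 30 − 12 = 18 days remain.
Then July (31): 31 days.
August 1–22, 2307: 22 days.
Residual: 71 days.
Total: 19428 days.

19428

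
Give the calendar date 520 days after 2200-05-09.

2201-10-11

Count 520 days after May 9, 2200:
Day-of-year of May 9, 2200: 129.
Day-of-year of October 11, 2201: 284.
2200 has 365 days, so 365 − 129 = 236 days remain in 2200.
Total: 236 + 284 = 520 days.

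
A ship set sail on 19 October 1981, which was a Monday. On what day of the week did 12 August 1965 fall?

Thursday

Count forward from the earlier date (August 12, 1965) to the later (October 19, 1981):
Day-of-year of August 12, 1965: 224.
Day-of-year of October 19, 1981: 292.
1965 has 365 days, so 365 − 224 = 141 days remain in 1965.
Full years 1966–1980: 11 common + 4 leap = 11×365 + 4×366 = 5479 days.
Total: 141 + 5479 + 292 = 5912 days.
5912 mod 7 = 4, so 4 days before Monday is Thursday.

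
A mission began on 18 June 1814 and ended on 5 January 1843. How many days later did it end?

10428

Day-of-year of June 18, 1814: 169.
Day-of-year of January 5, 1843: 5.
1814 has 365 days, so 365 − 169 = 196 days remain in 1814.
Full years 1815–1842: 21 common + 7 leap = 21×365 + 7×366 = 10227 days.
Total: 196 + 10227 + 5 = 10428 days.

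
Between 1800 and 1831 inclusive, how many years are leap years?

7

Years divisible by 4 in [1800, 1831]: 1800, 1804, 1808, 1812, 1816, 1820, 1824, 1828.
Of these, 1800 is divisible by 100 but not 400, so not leap.
Leap years: 8 − 1 = 7.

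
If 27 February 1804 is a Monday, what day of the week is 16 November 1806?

Sunday

February 27, 1804 → February 27, 1805: 366 days (1804 is a leap year).
February 27, 1805 → February 27, 1806: 365 days.
February 1806: 28 − 27 = 1 day remains (1806 is not a leap year, so February has 28 days).
Then March (31), April (30), May (31), June (30), July (31), August (31), September (30), October (31): 31 + 30 + 31 + 30 + 31 + 31 + 30 + 31 = 245 days.
November 1–16, 1806: 16 days.
Residual: 262 days.
Total: 993 days.
993 mod 7 = 6, so 6 days after Monday is Sunday.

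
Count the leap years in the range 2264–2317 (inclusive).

Years divisible by 4: 2264, 2268, …, 2316 — 14 in all.
Of these, 2300 is divisible by 100 but not 400, so not leap.
Leap years: 14 − 1 = 13.

13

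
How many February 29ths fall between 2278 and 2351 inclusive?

Years divisible by 4: 2280, 2284, …, 2348 — 18 in all.
Of these, 2300 is divisible by 100 but not 400, so not leap.
Leap years: 18 − 1 = 17.

17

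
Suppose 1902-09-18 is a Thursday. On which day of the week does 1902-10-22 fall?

Wednesday

September 1902: 30 − 18 = 12 days remain.
October 1–22, 1902: 22 days.
Total: 12 + 22 = 34 days.
34 mod 7 = 6, so 6 days after Thursday is Wednesday.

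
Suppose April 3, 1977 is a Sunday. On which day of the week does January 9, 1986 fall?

Thursday

From April 3, 1977 to April 3, 1985: 8 years, of which 2 contain a Feb 29 — 6×365 + 2×366 = 2922 days.
April 1985: 30 − 3 = 27 days remain.
Then May (31), June (30), July (31), August (31), September (30), October (31), November (30), December (31): 31 + 30 + 31 + 31 + 30 + 31 + 30 + 31 = 245 days.
January 1–9, 1986: 9 days.
Residual: 281 days.
Total: 3203 days.
3203 mod 7 = 4, so 4 days after Sunday is Thursday.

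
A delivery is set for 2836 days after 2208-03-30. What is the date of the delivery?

2216-01-04

Count 2836 days after March 30, 2208:
From March 30, 2208 to March 30, 2215: 7 years, of which 1 contains a Feb 29 — 6×365 + 1×366 = 2556 days.
March 2215: 31 − 30 = 1 day remains.
Then 9 full months totalling 275 days.
January 1–4, 2216: 4 days.
Residual: 280 days.
Total: 2836 days.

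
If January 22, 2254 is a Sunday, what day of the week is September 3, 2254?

January 2254: 31 − 22 = 9 days remain.
Then February 2254 (28), March (31), April (30), May (31), June (30), July (31), August (31): 28 + 31 + 30 + 31 + 30 + 31 + 31 = 212 days.
September 1–3, 2254: 3 days.
Total: 9 + 212 + 3 = 224 days.
224 is a multiple of 7, so September 3, 2254 falls on the same weekday: Sunday.

Sunday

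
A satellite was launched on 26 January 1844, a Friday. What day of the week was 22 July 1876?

Day-of-year of January 26, 1844: 26.
Day-of-year of July 22, 1876: 204.
1844 has 366 days, so 366 − 26 = 340 days remain in 1844.
Full years 1845–1875: 24 common + 7 leap = 24×365 + 7×366 = 11322 days.
Total: 340 + 11322 + 204 = 11866 days.
11866 mod 7 = 1, so 1 day after Friday is Saturday.

Saturday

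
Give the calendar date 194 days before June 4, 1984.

November 23, 1983

Count 194 days before June 4, 1984:
November 1983: 30 − 23 = 7 days remain.
Then December (31), January (31), February 1984 (29), March (31), April (30), May (31): 31 + 31 + 29 + 31 + 30 + 31 = 183 days.
June 1–4, 1984: 4 days.
Total: 7 + 183 + 4 = 194 days.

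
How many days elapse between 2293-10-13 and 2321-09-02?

10185

Day-of-year of October 13, 2293: 286.
Day-of-year of September 2, 2321: 245.
2293 has 365 days, so 365 − 286 = 79 days remain in 2293.
Full years 2294–2320: 21 common + 6 leap = 21×365 + 6×366 = 9861 days.
Total: 79 + 9861 + 245 = 10185 days.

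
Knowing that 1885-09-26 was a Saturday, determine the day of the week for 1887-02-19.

September 26, 1885 → September 26, 1886: 365 days.
September 1886: 30 − 26 = 4 days remain.
Then October (31), November (30), December (31), January (31): 31 + 30 + 31 + 31 = 123 days.
February 1–19, 1887: 19 days (1887 is not a leap year).
Residual: 146 days.
Total: 511 days.
511 is a multiple of 7, so 1887-02-19 falls on the same weekday: Saturday.

Saturday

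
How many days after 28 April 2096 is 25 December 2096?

241

April 2096: 30 − 28 = 2 days remain.
Then May (31), June (30), July (31), August (31), September (30), October (31), November (30): 31 + 30 + 31 + 31 + 30 + 31 + 30 = 214 days.
December 1–25, 2096: 25 days.
Total: 2 + 214 + 25 = 241 days.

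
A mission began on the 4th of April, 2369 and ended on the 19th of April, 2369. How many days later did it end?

15

Within April 2369: 19 − 4 = 15 days.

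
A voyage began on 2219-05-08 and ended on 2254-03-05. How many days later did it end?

From May 8, 2219 to May 8, 2253: 34 years, of which 9 contain a Feb 29 — 25×365 + 9×366 = 12419 days.
May 2253: 31 − 8 = 23 days remain.
Then 9 full months totalling 273 days.
March 1–5, 2254: 5 days.
Residual: 301 days.
Total: 12720 days.

12720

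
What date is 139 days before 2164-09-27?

2164-05-11

Count 139 days before September 27, 2164:
May 2164: 31 − 11 = 20 days remain.
Then June (30), July (31), August (31): 30 + 31 + 31 = 92 days.
September 1–27, 2164: 27 days.
Total: 20 + 92 + 27 = 139 days.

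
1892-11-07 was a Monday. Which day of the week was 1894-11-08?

Day-of-year of November 7, 1892: 312.
Day-of-year of November 8, 1894: 312.
1892 has 366 days, so 366 − 312 = 54 days remain in 1892.
Full years: 1893: 365. Sum = 365.
Total: 54 + 365 + 312 = 731 days.
731 mod 7 = 3, so 3 days after Monday is Thursday.

Thursday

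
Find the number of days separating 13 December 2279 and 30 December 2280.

December 2279: 31 − 13 = 18 days remain.
Then 11 full months totalling 335 days.
December 1–30, 2280: 30 days.
Total: 18 + 335 + 30 = 383 days.

383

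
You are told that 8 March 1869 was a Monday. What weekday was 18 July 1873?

Friday

Day-of-year of March 8, 1869: 67.
Day-of-year of July 18, 1873: 199.
1869 has 365 days, so 365 − 67 = 298 days remain in 1869.
Full years: 1870: 365; 1871: 365; 1872: 366. Sum = 1096.
Total: 298 + 1096 + 199 = 1593 days.
1593 mod 7 = 4, so 4 days after Monday is Friday.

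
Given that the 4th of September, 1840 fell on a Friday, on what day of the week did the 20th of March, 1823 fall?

Count forward from the earlier date (March 20, 1823) to the later (September 4, 1840):
From March 20, 1823 to March 20, 1840: 17 years, of which 5 contain a Feb 29 — 12×365 + 5×366 = 6210 days.
March 1840: 31 − 20 = 11 days remain.
Then April (30), May (31), June (30), July (31), August (31): 30 + 31 + 30 + 31 + 31 = 153 days.
September 1–4, 1840: 4 days.
Residual: 168 days.
Total: 6378 days.
6378 mod 7 = 1, so 1 day before Friday is Thursday.

Thursday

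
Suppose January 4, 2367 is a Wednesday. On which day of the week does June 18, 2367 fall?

January 2367: 31 − 4 = 27 days remain.
Then February 2367 (28), March (31), April (30), May (31): 28 + 31 + 30 + 31 = 120 days.
June 1–18, 2367: 18 days.
Total: 27 + 120 + 18 = 165 days.
165 mod 7 = 4, so 4 days after Wednesday is Sunday.

Sunday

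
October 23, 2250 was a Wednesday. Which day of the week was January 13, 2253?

Day-of-year of October 23, 2250: 296.
Day-of-year of January 13, 2253: 13.
2250 has 365 days, so 365 − 296 = 69 days remain in 2250.
Full years: 2251: 365; 2252: 366. Sum = 731.
Total: 69 + 731 + 13 = 813 days.
813 mod 7 = 1, so 1 day after Wednesday is Thursday.

Thursday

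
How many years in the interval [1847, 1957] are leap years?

27

Years divisible by 4: 1848, 1852, …, 1956 — 28 in all.
Of these, 1900 is divisible by 100 but not 400, so not leap.
Leap years: 28 − 1 = 27.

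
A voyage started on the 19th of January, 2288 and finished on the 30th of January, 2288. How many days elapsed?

Within January 2288: 30 − 19 = 11 days.

11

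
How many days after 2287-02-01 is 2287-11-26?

298

February 2287: 28 − 1 = 27 days remain (2287 is not a leap year, so February has 28 days).
Then March (31), April (30), May (31), June (30), July (31), August (31), September (30), October (31): 31 + 30 + 31 + 30 + 31 + 31 + 30 + 31 = 245 days.
November 1–26, 2287: 26 days.
Total: 27 + 245 + 26 = 298 days.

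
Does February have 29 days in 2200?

No

2200 is not a leap year (divisible by 100 but not 400).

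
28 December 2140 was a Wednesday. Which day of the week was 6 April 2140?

Wednesday

Count forward from the earlier date (April 6, 2140) to the later (December 28, 2140):
April 2140: 30 − 6 = 24 days remain.
Then May (31), June (30), July (31), August (31), September (30), October (31), November (30): 31 + 30 + 31 + 31 + 30 + 31 + 30 = 214 days.
December 1–28, 2140: 28 days.
Total: 24 + 214 + 28 = 266 days.
266 is a multiple of 7, so 6 April 2140 falls on the same weekday: Wednesday.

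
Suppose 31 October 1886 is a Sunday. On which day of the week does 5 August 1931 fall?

Wednesday

Day-of-year of October 31, 1886: 304.
Day-of-year of August 5, 1931: 217.
1886 has 365 days, so 365 − 304 = 61 days remain in 1886.
Full years 1887–1930: 34 common + 10 leap = 34×365 + 10×366 = 16070 days.
Total: 61 + 16070 + 217 = 16348 days.
16348 mod 7 = 3, so 3 days after Sunday is Wednesday.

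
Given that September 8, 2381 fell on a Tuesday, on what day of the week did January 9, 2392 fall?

Thursday

From September 8, 2381 to September 8, 2391: 10 years, of which 2 contain a Feb 29 — 8×365 + 2×366 = 3652 days.
September 2391: 30 − 8 = 22 days remain.
Then October (31), November (30), December (31): 31 + 30 + 31 = 92 days.
January 1–9, 2392: 9 days.
Residual: 123 days.
Total: 3775 days.
3775 mod 7 = 2, so 2 days after Tuesday is Thursday.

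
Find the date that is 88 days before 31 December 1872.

4 October 1872

Count 88 days before December 31, 1872:
October 1872: 31 − 4 = 27 days remain.
Then November (30): 30 days.
December 1–31, 1872: 31 days.
Total: 27 + 30 + 31 = 88 days.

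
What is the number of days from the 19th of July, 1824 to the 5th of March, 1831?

2420

July 19, 1824 → July 19, 1825: 365 days.
July 19, 1825 → July 19, 1826: 365 days.
July 19, 1826 → July 19, 1827: 365 days.
July 19, 1827 → July 19, 1828: 366 days (1828 is a leap year).
July 19, 1828 → July 19, 1829: 365 days.
July 19, 1829 → July 19, 1830: 365 days.
July 1830: 31 − 19 = 12 days remain.
Then August (31), September (30), October (31), November (30), December (31), January (31), February 1831 (28): 31 + 30 + 31 + 30 + 31 + 31 + 28 = 212 days.
March 1–5, 1831: 5 days.
Residual: 229 days.
Total: 2420 days.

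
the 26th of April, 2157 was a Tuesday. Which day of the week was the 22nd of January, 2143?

Count forward from the earlier date (January 22, 2143) to the later (April 26, 2157):
From January 22, 2143 to January 22, 2157: 14 years, of which 4 contain a Feb 29 — 10×365 + 4×366 = 5114 days.
January 2157: 31 − 22 = 9 days remain.
Then February 2157 (28), March (31): 28 + 31 = 59 days.
April 1–26, 2157: 26 days.
Residual: 94 days.
Total: 5208 days.
5208 is a multiple of 7, so the 22nd of January, 2143 falls on the same weekday: Tuesday.

Tuesday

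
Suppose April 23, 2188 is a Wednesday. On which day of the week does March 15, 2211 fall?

Friday

Day-of-year of April 23, 2188: 114.
Day-of-year of March 15, 2211: 74.
2188 has 366 days, so 366 − 114 = 252 days remain in 2188.
Full years 2189–2210: 18 common + 4 leap = 18×365 + 4×366 = 8034 days.
Total: 252 + 8034 + 74 = 8360 days.
8360 mod 7 = 2, so 2 days after Wednesday is Friday.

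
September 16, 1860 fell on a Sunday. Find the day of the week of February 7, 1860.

Tuesday

Count forward from the earlier date (February 7, 1860) to the later (September 16, 1860):
February 1860: 29 − 7 = 22 days remain (1860 is a leap year, so February has 29 days).
Then March (31), April (30), May (31), June (30), July (31), August (31): 31 + 30 + 31 + 30 + 31 + 31 = 184 days.
September 1–16, 1860: 16 days.
Total: 22 + 184 + 16 = 222 days.
222 mod 7 = 5, so 5 days before Sunday is Tuesday.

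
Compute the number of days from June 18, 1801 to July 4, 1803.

June 1801: 30 − 18 = 12 days remain.
Then 24 full months totalling 730 days.
July 1–4, 1803: 4 days.
Total: 12 + 730 + 4 = 746 days.

746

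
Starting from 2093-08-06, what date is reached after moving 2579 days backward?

2086-07-15

Count 2579 days before August 6, 2093:
From July 15, 2086 to July 15, 2093: 7 years, of which 2 contain a Feb 29 — 5×365 + 2×366 = 2557 days.
July 2093: 31 − 15 = 16 days remain.
August 1–6, 2093: 6 days.
Residual: 22 days.
Total: 2579 days.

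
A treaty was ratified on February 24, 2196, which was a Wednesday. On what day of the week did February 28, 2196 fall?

Sunday

Within February 2196: 28 − 24 = 4 days.
4 mod 7 = 4, so 4 days after Wednesday is Sunday.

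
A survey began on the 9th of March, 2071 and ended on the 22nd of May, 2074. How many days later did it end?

1170

March 9, 2071 → March 9, 2072: 366 days (2072 is a leap year).
March 9, 2072 → March 9, 2073: 365 days.
March 9, 2073 → March 9, 2074: 365 days.
March 2074: 31 − 9 = 22 days remain.
Then April (30): 30 days.
May 1–22, 2074: 22 days.
Residual: 74 days.
Total: 1170 days.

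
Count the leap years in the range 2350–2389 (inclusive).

Years divisible by 4 in [2350, 2389]: 2352, 2356, 2360, 2364, 2368, 2372, 2376, 2380, 2384, 2388.
No century exceptions apply. Count: 10.

10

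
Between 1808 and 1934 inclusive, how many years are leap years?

31

Years divisible by 4: 1808, 1812, …, 1932 — 32 in all.
Of these, 1900 is divisible by 100 but not 400, so not leap.
Leap years: 32 − 1 = 31.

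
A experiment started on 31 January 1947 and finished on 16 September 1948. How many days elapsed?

594

January 31, 1947 → January 31, 1948: 365 days.
January 1948: 31 − 31 = 0 days remain.
Then February 1948 (29), March (31), April (30), May (31), June (30), July (31), August (31): 29 + 31 + 30 + 31 + 30 + 31 + 31 = 213 days.
September 1–16, 1948: 16 days.
Residual: 229 days.
Total: 594 days.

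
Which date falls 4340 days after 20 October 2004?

7 September 2016

Count 4340 days after October 20, 2004:
From October 20, 2004 to October 20, 2015: 11 years, of which 2 contain a Feb 29 — 9×365 + 2×366 = 4017 days.
October 2015: 31 − 20 = 11 days remain.
Then 10 full months totalling 305 days.
September 1–7, 2016: 7 days.
Residual: 323 days.
Total: 4340 days.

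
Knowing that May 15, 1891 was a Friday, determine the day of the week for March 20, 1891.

Count forward from the earlier date (March 20, 1891) to the later (May 15, 1891):
March 1891: 31 − 20 = 11 days remain.
Then April (30): 30 days.
May 1–15, 1891: 15 days.
Total: 11 + 30 + 15 = 56 days.
56 is a multiple of 7, so March 20, 1891 falls on the same weekday: Friday.

Friday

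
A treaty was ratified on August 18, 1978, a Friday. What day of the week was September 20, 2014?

From August 18, 1978 to August 18, 2014: 36 years, of which 9 contain a Feb 29 — 27×365 + 9×366 = 13149 days.
(2000 is a leap year (divisible by 400).)
August 2014: 31 − 18 = 13 days remain.
September 1–20, 2014: 20 days.
Residual: 33 days.
Total: 13182 days.
13182 mod 7 = 1, so 1 day after Friday is Saturday.

Saturday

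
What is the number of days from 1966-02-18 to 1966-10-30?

254

February 1966: 28 − 18 = 10 days remain (1966 is not a leap year, so February has 28 days).
Then March (31), April (30), May (31), June (30), July (31), August (31), September (30): 31 + 30 + 31 + 30 + 31 + 31 + 30 = 214 days.
October 1–30, 1966: 30 days.
Total: 10 + 214 + 30 = 254 days.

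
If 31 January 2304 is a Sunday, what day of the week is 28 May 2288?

Count forward from the earlier date (May 28, 2288) to the later (January 31, 2304):
From May 28, 2288 to May 28, 2303: 15 years, of which 2 contain a Feb 29 — 13×365 + 2×366 = 5477 days.
(2300 is not a leap year (divisible by 100 but not 400).)
May 2303: 31 − 28 = 3 days remain.
Then June (30), July (31), August (31), September (30), October (31), November (30), December (31): 30 + 31 + 31 + 30 + 31 + 30 + 31 = 214 days.
January 1–31, 2304: 31 days.
Residual: 248 days.
Total: 5725 days.
5725 mod 7 = 6, so 6 days before Sunday is Monday.

Monday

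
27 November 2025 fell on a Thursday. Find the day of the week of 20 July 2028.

Day-of-year of November 27, 2025: 331.
Day-of-year of July 20, 2028: 202.
2025 has 365 days, so 365 − 331 = 34 days remain in 2025.
Full years: 2026: 365; 2027: 365. Sum = 730.
Total: 34 + 730 + 202 = 966 days.
966 is a multiple of 7, so 20 July 2028 falls on the same weekday: Thursday.

Thursday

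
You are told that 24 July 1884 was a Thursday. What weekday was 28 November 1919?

Day-of-year of July 24, 1884: 206.
Day-of-year of November 28, 1919: 332.
1884 has 366 days, so 366 − 206 = 160 days remain in 1884.
Full years 1885–1918: 27 common + 7 leap = 27×365 + 7×366 = 12417 days.
Total: 160 + 12417 + 332 = 12909 days.
12909 mod 7 = 1, so 1 day after Thursday is Friday.

Friday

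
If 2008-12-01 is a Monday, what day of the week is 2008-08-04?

Count forward from the earlier date (August 4, 2008) to the later (December 1, 2008):
August 2008: 31 − 4 = 27 days remain.
Then September (30), October (31), November (30): 30 + 31 + 30 = 91 days.
December 1, 2008: 1 day.
Total: 27 + 91 + 1 = 119 days.
119 is a multiple of 7, so 2008-08-04 falls on the same weekday: Monday.

Monday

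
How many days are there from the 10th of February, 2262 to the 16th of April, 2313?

18692

From February 10, 2262 to February 10, 2313: 51 years, of which 12 contain a Feb 29 — 39×365 + 12×366 = 18627 days.
(2300 is not a leap year (divisible by 100 but not 400).)
February 2313: 28 − 10 = 18 days remain (2313 is not a leap year, so February has 28 days).
Then March (31): 31 days.
April 1–16, 2313: 16 days.
Residual: 65 days.
Total: 18692 days.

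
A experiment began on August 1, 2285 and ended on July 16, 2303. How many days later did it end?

6557

Day-of-year of August 1, 2285: 213.
Day-of-year of July 16, 2303: 197.
2285 has 365 days, so 365 − 213 = 152 days remain in 2285.
Full years 2286–2302: 14 common + 3 leap = 14×365 + 3×366 = 6208 days.
Total: 152 + 6208 + 197 = 6557 days.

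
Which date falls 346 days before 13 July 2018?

1 August 2017

Count 346 days before July 13, 2018:
August 2017: 31 − 1 = 30 days remain.
Then 10 full months totalling 303 days.
July 1–13, 2018: 13 days.
Total: 30 + 303 + 13 = 346 days.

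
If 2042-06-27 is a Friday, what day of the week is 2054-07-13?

From June 27, 2042 to June 27, 2054: 12 years, of which 3 contain a Feb 29 — 9×365 + 3×366 = 4383 days.
June 2054: 30 − 27 = 3 days remain.
July 1–13, 2054: 13 days.
Residual: 16 days.
Total: 4399 days.
4399 mod 7 = 3, so 3 days after Friday is Monday.

Monday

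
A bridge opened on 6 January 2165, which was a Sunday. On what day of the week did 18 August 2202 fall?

From January 6, 2165 to January 6, 2202: 37 years, of which 8 contain a Feb 29 — 29×365 + 8×366 = 13513 days.
(2200 is not a leap year (divisible by 100 but not 400).)
January 2202: 31 − 6 = 25 days remain.
Then February 2202 (28), March (31), April (30), May (31), June (30), July (31): 28 + 31 + 30 + 31 + 30 + 31 = 181 days.
August 1–18, 2202: 18 days.
Residual: 224 days.
Total: 13737 days.
13737 mod 7 = 3, so 3 days after Sunday is Wednesday.

Wednesday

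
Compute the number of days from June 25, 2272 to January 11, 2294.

7870

Day-of-year of June 25, 2272: 177.
Day-of-year of January 11, 2294: 11.
2272 has 366 days, so 366 − 177 = 189 days remain in 2272.
Full years 2273–2293: 16 common + 5 leap = 16×365 + 5×366 = 7670 days.
Total: 189 + 7670 + 11 = 7870 days.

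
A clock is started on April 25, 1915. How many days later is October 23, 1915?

181

April 1915: 30 − 25 = 5 days remain.
Then May (31), June (30), July (31), August (31), September (30): 31 + 30 + 31 + 31 + 30 = 153 days.
October 1–23, 1915: 23 days.
Total: 5 + 153 + 23 = 181 days.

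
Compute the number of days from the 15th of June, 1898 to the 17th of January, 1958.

From June 15, 1898 to June 15, 1957: 59 years, of which 14 contain a Feb 29 — 45×365 + 14×366 = 21549 days.
(1900 is not a leap year (divisible by 100 but not 400).)
June 1957: 30 − 15 = 15 days remain.
Then July (31), August (31), September (30), October (31), November (30), December (31): 31 + 31 + 30 + 31 + 30 + 31 = 184 days.
January 1–17, 1958: 17 days.
Residual: 216 days.
Total: 21765 days.

21765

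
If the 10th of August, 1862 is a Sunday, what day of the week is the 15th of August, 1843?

Tuesday

Count forward from the earlier date (August 15, 1843) to the later (August 10, 1862):
From August 15, 1843 to August 15, 1861: 18 years, of which 5 contain a Feb 29 — 13×365 + 5×366 = 6575 days.
August 1861: 31 − 15 = 16 days remain.
Then 11 full months totalling 334 days.
August 1–10, 1862: 10 days.
Residual: 360 days.
Total: 6935 days.
6935 mod 7 = 5, so 5 days before Sunday is Tuesday.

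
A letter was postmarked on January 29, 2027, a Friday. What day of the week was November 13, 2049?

Saturday

From January 29, 2027 to January 29, 2049: 22 years, of which 6 contain a Feb 29 — 16×365 + 6×366 = 8036 days.
January 2049: 31 − 29 = 2 days remain.
Then 9 full months totalling 273 days.
November 1–13, 2049: 13 days.
Residual: 288 days.
Total: 8324 days.
8324 mod 7 = 1, so 1 day after Friday is Saturday.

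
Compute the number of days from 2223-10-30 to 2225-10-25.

726

October 2223: 31 − 30 = 1 day remains.
Then 23 full months totalling 700 days.
October 1–25, 2225: 25 days.
Total: 1 + 700 + 25 = 726 days.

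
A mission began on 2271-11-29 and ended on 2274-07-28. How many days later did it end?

November 29, 2271 → November 29, 2272: 366 days (2272 is a leap year).
November 29, 2272 → November 29, 2273: 365 days.
November 2273: 30 − 29 = 1 day remains.
Then December (31), January (31), February 2274 (28), March (31), April (30), May (31), June (30): 31 + 31 + 28 + 31 + 30 + 31 + 30 = 212 days.
July 1–28, 2274: 28 days.
Residual: 241 days.
Total: 972 days.

972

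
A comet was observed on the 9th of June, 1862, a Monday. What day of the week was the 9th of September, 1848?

Count forward from the earlier date (September 9, 1848) to the later (June 9, 1862):
Day-of-year of September 9, 1848: 253.
Day-of-year of June 9, 1862: 160.
1848 has 366 days, so 366 − 253 = 113 days remain in 1848.
Full years 1849–1861: 10 common + 3 leap = 10×365 + 3×366 = 4748 days.
Total: 113 + 4748 + 160 = 5021 days.
5021 mod 7 = 2, so 2 days before Monday is Saturday.

Saturday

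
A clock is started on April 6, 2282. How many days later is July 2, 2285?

1183

Day-of-year of April 6, 2282: 96.
Day-of-year of July 2, 2285: 183.
2282 has 365 days, so 365 − 96 = 269 days remain in 2282.
Full years: 2283: 365; 2284: 366. Sum = 731.
Total: 269 + 731 + 183 = 1183 days.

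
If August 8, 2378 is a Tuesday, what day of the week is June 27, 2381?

Day-of-year of August 8, 2378: 220.
Day-of-year of June 27, 2381: 178.
2378 has 365 days, so 365 − 220 = 145 days remain in 2378.
Full years: 2379: 365; 2380: 366. Sum = 731.
Total: 145 + 731 + 178 = 1054 days.
1054 mod 7 = 4, so 4 days after Tuesday is Saturday.

Saturday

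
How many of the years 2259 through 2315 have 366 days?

Years divisible by 4: 2260, 2264, …, 2312 — 14 in all.
Of these, 2300 is divisible by 100 but not 400, so not leap.
Leap years: 14 − 1 = 13.

13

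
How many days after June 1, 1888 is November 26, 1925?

13691

From June 1, 1888 to June 1, 1925: 37 years, of which 8 contain a Feb 29 — 29×365 + 8×366 = 13513 days.
(1900 is not a leap year (divisible by 100 but not 400).)
June 1925: 30 − 1 = 29 days remain.
Then July (31), August (31), September (30), October (31): 31 + 31 + 30 + 31 = 123 days.
November 1–26, 1925: 26 days.
Residual: 178 days.
Total: 13691 days.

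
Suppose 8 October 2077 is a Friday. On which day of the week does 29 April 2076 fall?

Count forward from the earlier date (April 29, 2076) to the later (October 8, 2077):
Day-of-year of April 29, 2076: 120.
Day-of-year of October 8, 2077: 281.
2076 has 366 days, so 366 − 120 = 246 days remain in 2076.
Total: 246 + 281 = 527 days.
527 mod 7 = 2, so 2 days before Friday is Wednesday.

Wednesday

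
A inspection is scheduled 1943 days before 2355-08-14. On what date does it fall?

2350-04-19

Count 1943 days before August 14, 2355:
Day-of-year of April 19, 2350: 109.
Day-of-year of August 14, 2355: 226.
2350 has 365 days, so 365 − 109 = 256 days remain in 2350.
Full years: 2351: 365; 2352: 366; 2353: 365; 2354: 365. Sum = 1461.
Total: 256 + 1461 + 226 = 1943 days.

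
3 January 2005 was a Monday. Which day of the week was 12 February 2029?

Monday

From January 3, 2005 to January 3, 2029: 24 years, of which 6 contain a Feb 29 — 18×365 + 6×366 = 8766 days.
January 2029: 31 − 3 = 28 days remain.
February 1–12, 2029: 12 days (2029 is not a leap year).
Residual: 40 days.
Total: 8806 days.
8806 is a multiple of 7, so 12 February 2029 falls on the same weekday: Monday.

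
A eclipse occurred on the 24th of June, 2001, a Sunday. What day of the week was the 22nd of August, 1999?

Count forward from the earlier date (August 22, 1999) to the later (June 24, 2001):
August 22, 1999 → August 22, 2000: 366 days (2000 is a leap year (divisible by 400)).
August 2000: 31 − 22 = 9 days remain.
Then 9 full months totalling 273 days.
June 1–24, 2001: 24 days.
Residual: 306 days.
Total: 672 days.
672 is a multiple of 7, so the 22nd of August, 1999 falls on the same weekday: Sunday.

Sunday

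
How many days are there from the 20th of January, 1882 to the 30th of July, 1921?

14435

Day-of-year of January 20, 1882: 20.
Day-of-year of July 30, 1921: 211.
1882 has 365 days, so 365 − 20 = 345 days remain in 1882.
Full years 1883–1920: 29 common + 9 leap = 29×365 + 9×366 = 13879 days.
Total: 345 + 13879 + 211 = 14435 days.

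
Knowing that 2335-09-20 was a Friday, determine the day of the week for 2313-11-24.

Count forward from the earlier date (November 24, 2313) to the later (September 20, 2335):
From November 24, 2313 to November 24, 2334: 21 years, of which 5 contain a Feb 29 — 16×365 + 5×366 = 7670 days.
November 2334: 30 − 24 = 6 days remain.
Then 9 full months totalling 274 days.
September 1–20, 2335: 20 days.
Residual: 300 days.
Total: 7970 days.
7970 mod 7 = 4, so 4 days before Friday is Monday.

Monday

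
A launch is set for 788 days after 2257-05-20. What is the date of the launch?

2259-07-17

Count 788 days after May 20, 2257:
May 20, 2257 → May 20, 2258: 365 days.
May 20, 2258 → May 20, 2259: 365 days.
May 2259: 31 − 20 = 11 days remain.
Then June (30): 30 days.
July 1–17, 2259: 17 days.
Residual: 58 days.
Total: 788 days.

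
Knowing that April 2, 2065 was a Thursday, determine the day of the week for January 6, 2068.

April 2, 2065 → April 2, 2066: 365 days.
April 2, 2066 → April 2, 2067: 365 days.
April 2067: 30 − 2 = 28 days remain.
Then May (31), June (30), July (31), August (31), September (30), October (31), November (30), December (31): 31 + 30 + 31 + 31 + 30 + 31 + 30 + 31 = 245 days.
January 1–6, 2068: 6 days.
Residual: 279 days.
Total: 1009 days.
1009 mod 7 = 1, so 1 day after Thursday is Friday.

Friday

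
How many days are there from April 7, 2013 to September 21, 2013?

April 2013: 30 − 7 = 23 days remain.
Then May (31), June (30), July (31), August (31): 31 + 30 + 31 + 31 = 123 days.
September 1–21, 2013: 21 days.
Total: 23 + 123 + 21 = 167 days.

167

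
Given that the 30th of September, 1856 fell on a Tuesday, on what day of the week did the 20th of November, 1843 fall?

Count forward from the earlier date (November 20, 1843) to the later (September 30, 1856):
Day-of-year of November 20, 1843: 324.
Day-of-year of September 30, 1856: 274.
1843 has 365 days, so 365 − 324 = 41 days remain in 1843.
Full years 1844–1855: 9 common + 3 leap = 9×365 + 3×366 = 4383 days.
Total: 41 + 4383 + 274 = 4698 days.
4698 mod 7 = 1, so 1 day before Tuesday is Monday.

Monday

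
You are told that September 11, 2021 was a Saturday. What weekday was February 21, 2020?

Friday

Count forward from the earlier date (February 21, 2020) to the later (September 11, 2021):
February 21, 2020 → February 21, 2021: 366 days (2020 is a leap year).
February 2021: 28 − 21 = 7 days remain (2021 is not a leap year, so February has 28 days).
Then March (31), April (30), May (31), June (30), July (31), August (31): 31 + 30 + 31 + 30 + 31 + 31 = 184 days.
September 1–11, 2021: 11 days.
Residual: 202 days.
Total: 568 days.
568 mod 7 = 1, so 1 day before Saturday is Friday.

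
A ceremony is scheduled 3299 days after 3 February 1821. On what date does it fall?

15 February 1830

Count 3299 days after February 3, 1821:
From February 3, 1821 to February 3, 1830: 9 years, of which 2 contain a Feb 29 — 7×365 + 2×366 = 3287 days.
Within February 1830: 15 − 3 = 12 days.
Total: 3299 days.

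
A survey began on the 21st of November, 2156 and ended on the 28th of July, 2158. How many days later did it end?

614

Day-of-year of November 21, 2156: 326.
Day-of-year of July 28, 2158: 209.
2156 has 366 days, so 366 − 326 = 40 days remain in 2156.
Full years: 2157: 365. Sum = 365.
Total: 40 + 365 + 209 = 614 days.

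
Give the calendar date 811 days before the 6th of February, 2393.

the 18th of November, 2390

Count 811 days before February 6, 2393:
November 18, 2390 → November 18, 2391: 365 days.
November 18, 2391 → November 18, 2392: 366 days (2392 is a leap year).
November 2392: 30 − 18 = 12 days remain.
Then December (31), January (31): 31 + 31 = 62 days.
February 1–6, 2393: 6 days (2393 is not a leap year).
Residual: 80 days.
Total: 811 days.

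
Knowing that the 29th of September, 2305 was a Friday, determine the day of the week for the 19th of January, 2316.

Wednesday

From September 29, 2305 to September 29, 2315: 10 years, of which 2 contain a Feb 29 — 8×365 + 2×366 = 3652 days.
September 2315: 30 − 29 = 1 day remains.
Then October (31), November (30), December (31): 31 + 30 + 31 = 92 days.
January 1–19, 2316: 19 days.
Residual: 112 days.
Total: 3764 days.
3764 mod 7 = 5, so 5 days after Friday is Wednesday.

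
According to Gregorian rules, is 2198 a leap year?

No

2198 is not a leap year.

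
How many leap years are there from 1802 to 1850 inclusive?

12

Years divisible by 4 in [1802, 1850]: 1804, 1808, 1812, 1816, 1820, 1824, 1828, 1832, 1836, 1840, 1844, 1848.
No century exceptions apply. Count: 12.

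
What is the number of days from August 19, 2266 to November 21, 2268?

August 19, 2266 → August 19, 2267: 365 days.
August 19, 2267 → August 19, 2268: 366 days (2268 is a leap year).
August 2268: 31 − 19 = 12 days remain.
Then September (30), October (31): 30 + 31 = 61 days.
November 1–21, 2268: 21 days.
Residual: 94 days.
Total: 825 days.

825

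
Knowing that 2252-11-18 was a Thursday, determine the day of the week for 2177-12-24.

Count forward from the earlier date (December 24, 2177) to the later (November 18, 2252):
From December 24, 2177 to December 24, 2251: 74 years, of which 17 contain a Feb 29 — 57×365 + 17×366 = 27027 days.
(2200 is not a leap year (divisible by 100 but not 400).)
December 2251: 31 − 24 = 7 days remain.
Then 10 full months totalling 305 days.
November 1–18, 2252: 18 days.
Residual: 330 days.
Total: 27357 days.
27357 mod 7 = 1, so 1 day before Thursday is Wednesday.

Wednesday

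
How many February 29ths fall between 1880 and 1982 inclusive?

Years divisible by 4: 1880, 1884, …, 1980 — 26 in all.
Of these, 1900 is divisible by 100 but not 400, so not leap.
Leap years: 26 − 1 = 25.

25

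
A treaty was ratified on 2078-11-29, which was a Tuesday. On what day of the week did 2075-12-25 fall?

Count forward from the earlier date (December 25, 2075) to the later (November 29, 2078):
December 25, 2075 → December 25, 2076: 366 days (2076 is a leap year).
December 25, 2076 → December 25, 2077: 365 days.
December 2077: 31 − 25 = 6 days remain.
Then 10 full months totalling 304 days.
November 1–29, 2078: 29 days.
Residual: 339 days.
Total: 1070 days.
1070 mod 7 = 6, so 6 days before Tuesday is Wednesday.

Wednesday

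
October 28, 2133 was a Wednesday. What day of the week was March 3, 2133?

Count forward from the earlier date (March 3, 2133) to the later (October 28, 2133):
March 2133: 31 − 3 = 28 days remain.
Then April (30), May (31), June (30), July (31), August (31), September (30): 30 + 31 + 30 + 31 + 31 + 30 = 183 days.
October 1–28, 2133: 28 days.
Total: 28 + 183 + 28 = 239 days.
239 mod 7 = 1, so 1 day before Wednesday is Tuesday.

Tuesday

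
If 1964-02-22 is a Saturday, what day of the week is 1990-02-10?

Day-of-year of February 22, 1964: 53.
Day-of-year of February 10, 1990: 41.
1964 has 366 days, so 366 − 53 = 313 days remain in 1964.
Full years 1965–1989: 19 common + 6 leap = 19×365 + 6×366 = 9131 days.
Total: 313 + 9131 + 41 = 9485 days.
9485 is a multiple of 7, so 1990-02-10 falls on the same weekday: Saturday.

Saturday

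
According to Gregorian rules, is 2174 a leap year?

2174 is not a leap year.

No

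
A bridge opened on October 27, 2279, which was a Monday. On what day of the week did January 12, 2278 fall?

Saturday

Count forward from the earlier date (January 12, 2278) to the later (October 27, 2279):
Day-of-year of January 12, 2278: 12.
Day-of-year of October 27, 2279: 300.
2278 has 365 days, so 365 − 12 = 353 days remain in 2278.
Total: 353 + 300 = 653 days.
653 mod 7 = 2, so 2 days before Monday is Saturday.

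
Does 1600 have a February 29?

1600 is a leap year (divisible by 400).

Yes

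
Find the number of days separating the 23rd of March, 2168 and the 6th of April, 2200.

11701

From March 23, 2168 to March 23, 2200: 32 years, of which 7 contain a Feb 29 — 25×365 + 7×366 = 11687 days.
(2200 is not a leap year (divisible by 100 but not 400).)
March 2200: 31 − 23 = 8 days remain.
April 1–6, 2200: 6 days.
Residual: 14 days.
Total: 11701 days.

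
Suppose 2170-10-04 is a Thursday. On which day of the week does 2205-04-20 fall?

Saturday

From October 4, 2170 to October 4, 2204: 34 years, of which 8 contain a Feb 29 — 26×365 + 8×366 = 12418 days.
(2200 is not a leap year (divisible by 100 but not 400).)
October 2204: 31 − 4 = 27 days remain.
Then November (30), December (31), January (31), February 2205 (28), March (31): 30 + 31 + 31 + 28 + 31 = 151 days.
April 1–20, 2205: 20 days.
Residual: 198 days.
Total: 12616 days.
12616 mod 7 = 2, so 2 days after Thursday is Saturday.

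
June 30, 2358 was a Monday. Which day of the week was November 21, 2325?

Saturday

Count forward from the earlier date (November 21, 2325) to the later (June 30, 2358):
Day-of-year of November 21, 2325: 325.
Day-of-year of June 30, 2358: 181.
2325 has 365 days, so 365 − 325 = 40 days remain in 2325.
Full years 2326–2357: 24 common + 8 leap = 24×365 + 8×366 = 11688 days.
Total: 40 + 11688 + 181 = 11909 days.
11909 mod 7 = 2, so 2 days before Monday is Saturday.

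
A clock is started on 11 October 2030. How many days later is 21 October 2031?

375

October 2030: 31 − 11 = 20 days remain.
Then 11 full months totalling 334 days.
October 1–21, 2031: 21 days.
Total: 20 + 334 + 21 = 375 days.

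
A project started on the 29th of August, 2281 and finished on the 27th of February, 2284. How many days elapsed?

Day-of-year of August 29, 2281: 241.
Day-of-year of February 27, 2284: 58.
2281 has 365 days, so 365 − 241 = 124 days remain in 2281.
Full years: 2282: 365; 2283: 365. Sum = 730.
Total: 124 + 730 + 58 = 912 days.

912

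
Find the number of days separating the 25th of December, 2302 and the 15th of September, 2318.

5743

From December 25, 2302 to December 25, 2317: 15 years, of which 4 contain a Feb 29 — 11×365 + 4×366 = 5479 days.
December 2317: 31 − 25 = 6 days remain.
Then January (31), February 2318 (28), March (31), April (30), May (31), June (30), July (31), August (31): 31 + 28 + 31 + 30 + 31 + 30 + 31 + 31 = 243 days.
September 1–15, 2318: 15 days.
Residual: 264 days.
Total: 5743 days.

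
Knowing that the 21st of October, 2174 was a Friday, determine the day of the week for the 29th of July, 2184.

Day-of-year of October 21, 2174: 294.
Day-of-year of July 29, 2184: 211.
2174 has 365 days, so 365 − 294 = 71 days remain in 2174.
Full years 2175–2183: 7 common + 2 leap = 7×365 + 2×366 = 3287 days.
Total: 71 + 3287 + 211 = 3569 days.
3569 mod 7 = 6, so 6 days after Friday is Thursday.

Thursday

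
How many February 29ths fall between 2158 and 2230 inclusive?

17

Years divisible by 4: 2160, 2164, …, 2228 — 18 in all.
Of these, 2200 is divisible by 100 but not 400, so not leap.
Leap years: 18 − 1 = 17.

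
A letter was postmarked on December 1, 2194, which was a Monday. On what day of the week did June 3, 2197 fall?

Saturday

December 1, 2194 → December 1, 2195: 365 days.
December 1, 2195 → December 1, 2196: 366 days (2196 is a leap year).
December 2196: 31 − 1 = 30 days remain.
Then January (31), February 2197 (28), March (31), April (30), May (31): 31 + 28 + 31 + 30 + 31 = 151 days.
June 1–3, 2197: 3 days.
Residual: 184 days.
Total: 915 days.
915 mod 7 = 5, so 5 days after Monday is Saturday.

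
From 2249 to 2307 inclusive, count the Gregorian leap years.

Years divisible by 4: 2252, 2256, …, 2304 — 14 in all.
Of these, 2300 is divisible by 100 but not 400, so not leap.
Leap years: 14 − 1 = 13.

13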